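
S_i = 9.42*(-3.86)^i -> [9.42, -36.36, 140.35, -541.77, 2091.22]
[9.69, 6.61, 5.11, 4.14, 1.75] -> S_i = Random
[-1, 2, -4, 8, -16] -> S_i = -1*-2^i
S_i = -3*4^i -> [-3, -12, -48, -192, -768]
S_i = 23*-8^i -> [23, -184, 1472, -11776, 94208]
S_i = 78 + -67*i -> [78, 11, -56, -123, -190]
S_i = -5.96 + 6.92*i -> [-5.96, 0.96, 7.88, 14.8, 21.72]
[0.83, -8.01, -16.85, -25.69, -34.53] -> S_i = 0.83 + -8.84*i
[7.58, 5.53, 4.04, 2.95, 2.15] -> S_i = 7.58*0.73^i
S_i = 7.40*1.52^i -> [7.4, 11.25, 17.1, 25.99, 39.5]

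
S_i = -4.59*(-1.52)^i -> [-4.59, 6.98, -10.6, 16.12, -24.5]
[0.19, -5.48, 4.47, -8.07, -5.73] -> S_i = Random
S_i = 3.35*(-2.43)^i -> [3.35, -8.14, 19.78, -48.07, 116.81]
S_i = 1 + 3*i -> [1, 4, 7, 10, 13]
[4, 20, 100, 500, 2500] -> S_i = 4*5^i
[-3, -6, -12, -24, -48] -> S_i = -3*2^i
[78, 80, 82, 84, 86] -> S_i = 78 + 2*i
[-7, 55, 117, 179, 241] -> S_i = -7 + 62*i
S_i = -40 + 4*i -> [-40, -36, -32, -28, -24]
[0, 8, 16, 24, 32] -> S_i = 0 + 8*i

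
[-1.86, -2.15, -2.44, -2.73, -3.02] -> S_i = -1.86 + -0.29*i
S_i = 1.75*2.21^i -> [1.75, 3.87, 8.55, 18.89, 41.75]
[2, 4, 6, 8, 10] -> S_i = 2 + 2*i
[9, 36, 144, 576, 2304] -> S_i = 9*4^i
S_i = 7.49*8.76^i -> [7.49, 65.61, 574.76, 5034.94, 44106.06]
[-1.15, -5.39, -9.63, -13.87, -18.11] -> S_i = -1.15 + -4.24*i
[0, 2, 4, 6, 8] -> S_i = 0 + 2*i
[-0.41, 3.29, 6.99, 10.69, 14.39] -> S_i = -0.41 + 3.70*i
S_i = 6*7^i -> [6, 42, 294, 2058, 14406]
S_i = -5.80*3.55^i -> [-5.8, -20.59, -73.09, -259.49, -921.17]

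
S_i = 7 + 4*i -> [7, 11, 15, 19, 23]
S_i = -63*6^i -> [-63, -378, -2268, -13608, -81648]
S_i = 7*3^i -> [7, 21, 63, 189, 567]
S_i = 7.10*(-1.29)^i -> [7.1, -9.16, 11.82, -15.24, 19.66]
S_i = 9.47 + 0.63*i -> [9.47, 10.1, 10.73, 11.36, 11.99]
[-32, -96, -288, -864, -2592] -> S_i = -32*3^i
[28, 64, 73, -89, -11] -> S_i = Random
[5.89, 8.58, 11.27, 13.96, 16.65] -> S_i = 5.89 + 2.69*i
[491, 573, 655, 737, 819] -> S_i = 491 + 82*i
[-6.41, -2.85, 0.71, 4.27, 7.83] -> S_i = -6.41 + 3.56*i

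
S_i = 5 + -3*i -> [5, 2, -1, -4, -7]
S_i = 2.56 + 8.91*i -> [2.56, 11.47, 20.38, 29.29, 38.2]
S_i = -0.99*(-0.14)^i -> [-0.99, 0.14, -0.02, 0.0, -0.0]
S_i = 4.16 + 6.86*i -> [4.16, 11.02, 17.88, 24.74, 31.6]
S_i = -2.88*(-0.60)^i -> [-2.88, 1.73, -1.04, 0.62, -0.37]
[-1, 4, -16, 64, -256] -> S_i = -1*-4^i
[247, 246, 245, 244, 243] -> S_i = 247 + -1*i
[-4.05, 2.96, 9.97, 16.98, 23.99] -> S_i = -4.05 + 7.01*i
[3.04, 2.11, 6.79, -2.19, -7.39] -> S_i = Random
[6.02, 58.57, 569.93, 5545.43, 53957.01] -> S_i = 6.02*9.73^i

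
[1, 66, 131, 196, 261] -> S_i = 1 + 65*i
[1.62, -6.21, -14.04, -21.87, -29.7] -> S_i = 1.62 + -7.83*i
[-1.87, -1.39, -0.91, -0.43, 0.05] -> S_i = -1.87 + 0.48*i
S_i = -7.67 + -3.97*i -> [-7.67, -11.64, -15.61, -19.58, -23.55]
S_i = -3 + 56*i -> [-3, 53, 109, 165, 221]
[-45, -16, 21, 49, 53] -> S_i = Random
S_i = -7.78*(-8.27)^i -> [-7.78, 64.34, -532.1, 4400.44, -36391.64]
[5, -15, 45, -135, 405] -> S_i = 5*-3^i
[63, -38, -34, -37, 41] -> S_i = Random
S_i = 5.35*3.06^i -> [5.35, 16.37, 50.1, 153.29, 469.07]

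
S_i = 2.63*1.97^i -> [2.63, 5.18, 10.21, 20.11, 39.61]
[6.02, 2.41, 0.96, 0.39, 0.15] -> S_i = 6.02*0.40^i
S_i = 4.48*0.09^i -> [4.48, 0.4, 0.04, 0.0, 0.0]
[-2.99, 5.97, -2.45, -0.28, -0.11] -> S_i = Random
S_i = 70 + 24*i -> [70, 94, 118, 142, 166]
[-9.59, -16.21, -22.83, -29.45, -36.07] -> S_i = -9.59 + -6.62*i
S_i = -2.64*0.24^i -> [-2.64, -0.63, -0.15, -0.04, -0.01]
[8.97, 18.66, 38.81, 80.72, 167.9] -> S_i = 8.97*2.08^i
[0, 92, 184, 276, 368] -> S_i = 0 + 92*i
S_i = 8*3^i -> [8, 24, 72, 216, 648]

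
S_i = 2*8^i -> [2, 16, 128, 1024, 8192]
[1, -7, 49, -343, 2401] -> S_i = 1*-7^i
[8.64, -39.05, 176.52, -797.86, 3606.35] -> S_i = 8.64*(-4.52)^i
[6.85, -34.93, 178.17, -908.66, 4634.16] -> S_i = 6.85*(-5.10)^i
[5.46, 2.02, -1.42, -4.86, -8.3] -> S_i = 5.46 + -3.44*i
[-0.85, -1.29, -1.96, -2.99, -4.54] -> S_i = -0.85*1.52^i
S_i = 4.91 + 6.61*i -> [4.91, 11.52, 18.13, 24.74, 31.35]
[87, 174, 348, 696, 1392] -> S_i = 87*2^i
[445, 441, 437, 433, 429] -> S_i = 445 + -4*i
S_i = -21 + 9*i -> [-21, -12, -3, 6, 15]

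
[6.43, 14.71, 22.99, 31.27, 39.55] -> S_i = 6.43 + 8.28*i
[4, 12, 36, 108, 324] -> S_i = 4*3^i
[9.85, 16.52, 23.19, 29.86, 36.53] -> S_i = 9.85 + 6.67*i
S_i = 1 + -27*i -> [1, -26, -53, -80, -107]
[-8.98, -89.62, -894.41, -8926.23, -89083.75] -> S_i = -8.98*9.98^i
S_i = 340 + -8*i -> [340, 332, 324, 316, 308]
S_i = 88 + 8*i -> [88, 96, 104, 112, 120]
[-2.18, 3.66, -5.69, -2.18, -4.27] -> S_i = Random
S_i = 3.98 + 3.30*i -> [3.98, 7.28, 10.58, 13.88, 17.18]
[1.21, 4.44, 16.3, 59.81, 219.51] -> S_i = 1.21*3.67^i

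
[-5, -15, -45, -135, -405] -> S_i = -5*3^i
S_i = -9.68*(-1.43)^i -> [-9.68, 13.84, -19.79, 28.31, -40.48]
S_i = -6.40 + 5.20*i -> [-6.4, -1.2, 4.0, 9.2, 14.4]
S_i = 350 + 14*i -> [350, 364, 378, 392, 406]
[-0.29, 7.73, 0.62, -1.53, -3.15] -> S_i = Random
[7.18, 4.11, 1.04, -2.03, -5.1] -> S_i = 7.18 + -3.07*i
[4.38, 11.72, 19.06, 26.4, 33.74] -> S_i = 4.38 + 7.34*i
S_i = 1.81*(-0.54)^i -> [1.81, -0.98, 0.53, -0.29, 0.15]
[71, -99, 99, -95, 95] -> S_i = Random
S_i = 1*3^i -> [1, 3, 9, 27, 81]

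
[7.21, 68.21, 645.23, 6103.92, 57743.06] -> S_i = 7.21*9.46^i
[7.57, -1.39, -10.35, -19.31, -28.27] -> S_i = 7.57 + -8.96*i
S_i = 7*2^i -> [7, 14, 28, 56, 112]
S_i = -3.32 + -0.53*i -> [-3.32, -3.85, -4.38, -4.91, -5.44]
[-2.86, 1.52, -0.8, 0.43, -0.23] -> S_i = -2.86*(-0.53)^i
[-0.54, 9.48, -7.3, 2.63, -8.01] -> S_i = Random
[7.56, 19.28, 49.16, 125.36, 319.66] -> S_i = 7.56*2.55^i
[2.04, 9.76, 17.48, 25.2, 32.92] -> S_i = 2.04 + 7.72*i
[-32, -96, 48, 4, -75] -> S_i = Random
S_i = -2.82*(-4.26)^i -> [-2.82, 12.01, -51.18, 218.01, -928.73]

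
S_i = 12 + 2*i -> [12, 14, 16, 18, 20]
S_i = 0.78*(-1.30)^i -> [0.78, -1.01, 1.32, -1.71, 2.23]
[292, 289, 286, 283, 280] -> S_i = 292 + -3*i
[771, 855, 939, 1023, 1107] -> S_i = 771 + 84*i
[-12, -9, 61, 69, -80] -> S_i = Random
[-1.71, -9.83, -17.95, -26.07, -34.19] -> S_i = -1.71 + -8.12*i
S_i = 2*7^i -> [2, 14, 98, 686, 4802]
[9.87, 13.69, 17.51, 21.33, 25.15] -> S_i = 9.87 + 3.82*i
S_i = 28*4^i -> [28, 112, 448, 1792, 7168]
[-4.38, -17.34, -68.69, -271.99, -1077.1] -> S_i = -4.38*3.96^i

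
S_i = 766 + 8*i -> [766, 774, 782, 790, 798]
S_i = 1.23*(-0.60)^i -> [1.23, -0.74, 0.44, -0.27, 0.16]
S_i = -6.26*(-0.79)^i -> [-6.26, 4.95, -3.91, 3.09, -2.44]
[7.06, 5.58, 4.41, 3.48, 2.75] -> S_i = 7.06*0.79^i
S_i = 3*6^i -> [3, 18, 108, 648, 3888]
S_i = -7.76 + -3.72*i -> [-7.76, -11.48, -15.2, -18.92, -22.64]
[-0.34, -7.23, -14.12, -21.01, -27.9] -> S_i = -0.34 + -6.89*i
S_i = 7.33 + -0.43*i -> [7.33, 6.9, 6.47, 6.04, 5.61]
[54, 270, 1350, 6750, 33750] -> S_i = 54*5^i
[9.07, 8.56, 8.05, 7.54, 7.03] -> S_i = 9.07 + -0.51*i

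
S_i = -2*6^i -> [-2, -12, -72, -432, -2592]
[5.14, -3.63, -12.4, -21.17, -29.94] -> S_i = 5.14 + -8.77*i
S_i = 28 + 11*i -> [28, 39, 50, 61, 72]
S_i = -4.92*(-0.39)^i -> [-4.92, 1.92, -0.75, 0.29, -0.11]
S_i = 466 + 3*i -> [466, 469, 472, 475, 478]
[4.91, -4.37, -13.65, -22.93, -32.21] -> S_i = 4.91 + -9.28*i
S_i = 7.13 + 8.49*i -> [7.13, 15.62, 24.11, 32.6, 41.09]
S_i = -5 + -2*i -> [-5, -7, -9, -11, -13]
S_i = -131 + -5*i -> [-131, -136, -141, -146, -151]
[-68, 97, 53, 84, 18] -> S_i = Random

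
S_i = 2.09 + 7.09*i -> [2.09, 9.18, 16.27, 23.36, 30.45]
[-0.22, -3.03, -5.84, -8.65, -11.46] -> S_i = -0.22 + -2.81*i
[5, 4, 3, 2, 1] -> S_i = 5 + -1*i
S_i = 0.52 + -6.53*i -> [0.52, -6.01, -12.54, -19.07, -25.6]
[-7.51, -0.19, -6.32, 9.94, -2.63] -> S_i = Random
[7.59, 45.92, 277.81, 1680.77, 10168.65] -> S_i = 7.59*6.05^i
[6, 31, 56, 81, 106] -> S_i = 6 + 25*i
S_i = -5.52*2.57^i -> [-5.52, -14.19, -36.46, -93.7, -240.81]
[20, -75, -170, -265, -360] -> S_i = 20 + -95*i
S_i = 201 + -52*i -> [201, 149, 97, 45, -7]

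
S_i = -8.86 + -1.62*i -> [-8.86, -10.48, -12.1, -13.72, -15.34]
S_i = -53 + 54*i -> [-53, 1, 55, 109, 163]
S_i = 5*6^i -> [5, 30, 180, 1080, 6480]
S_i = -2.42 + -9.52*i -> [-2.42, -11.94, -21.46, -30.98, -40.5]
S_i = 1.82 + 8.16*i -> [1.82, 9.98, 18.14, 26.3, 34.46]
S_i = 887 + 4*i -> [887, 891, 895, 899, 903]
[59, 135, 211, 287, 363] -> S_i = 59 + 76*i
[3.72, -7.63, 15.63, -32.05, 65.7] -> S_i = 3.72*(-2.05)^i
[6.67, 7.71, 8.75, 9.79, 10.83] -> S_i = 6.67 + 1.04*i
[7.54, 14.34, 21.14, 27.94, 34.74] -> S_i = 7.54 + 6.80*i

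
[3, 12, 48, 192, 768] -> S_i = 3*4^i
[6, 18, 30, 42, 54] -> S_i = 6 + 12*i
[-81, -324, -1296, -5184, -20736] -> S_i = -81*4^i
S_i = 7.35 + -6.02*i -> [7.35, 1.33, -4.69, -10.71, -16.73]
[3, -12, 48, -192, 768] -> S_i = 3*-4^i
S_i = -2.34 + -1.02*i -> [-2.34, -3.36, -4.38, -5.4, -6.42]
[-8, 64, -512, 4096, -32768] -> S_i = -8*-8^i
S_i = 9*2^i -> [9, 18, 36, 72, 144]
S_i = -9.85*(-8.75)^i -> [-9.85, 86.19, -754.14, 6598.73, -57738.89]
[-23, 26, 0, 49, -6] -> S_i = Random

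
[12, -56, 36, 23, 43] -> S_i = Random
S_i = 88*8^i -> [88, 704, 5632, 45056, 360448]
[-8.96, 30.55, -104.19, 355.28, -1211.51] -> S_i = -8.96*(-3.41)^i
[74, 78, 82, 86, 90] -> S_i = 74 + 4*i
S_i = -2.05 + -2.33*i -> [-2.05, -4.38, -6.71, -9.04, -11.37]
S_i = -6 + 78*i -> [-6, 72, 150, 228, 306]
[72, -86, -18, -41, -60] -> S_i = Random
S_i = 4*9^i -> [4, 36, 324, 2916, 26244]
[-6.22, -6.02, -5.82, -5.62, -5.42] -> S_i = -6.22 + 0.20*i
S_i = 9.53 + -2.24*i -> [9.53, 7.29, 5.05, 2.81, 0.57]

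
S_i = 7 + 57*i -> [7, 64, 121, 178, 235]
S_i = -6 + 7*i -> [-6, 1, 8, 15, 22]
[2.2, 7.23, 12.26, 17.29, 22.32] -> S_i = 2.20 + 5.03*i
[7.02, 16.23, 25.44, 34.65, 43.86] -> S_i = 7.02 + 9.21*i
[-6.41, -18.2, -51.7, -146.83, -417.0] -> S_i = -6.41*2.84^i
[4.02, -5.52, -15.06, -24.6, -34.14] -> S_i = 4.02 + -9.54*i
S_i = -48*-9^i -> [-48, 432, -3888, 34992, -314928]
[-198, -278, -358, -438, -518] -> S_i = -198 + -80*i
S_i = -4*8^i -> [-4, -32, -256, -2048, -16384]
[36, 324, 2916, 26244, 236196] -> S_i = 36*9^i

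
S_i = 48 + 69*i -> [48, 117, 186, 255, 324]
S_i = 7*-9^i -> [7, -63, 567, -5103, 45927]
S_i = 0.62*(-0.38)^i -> [0.62, -0.24, 0.09, -0.03, 0.01]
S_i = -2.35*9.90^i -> [-2.35, -23.26, -230.32, -2280.2, -22574.01]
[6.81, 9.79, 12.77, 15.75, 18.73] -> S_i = 6.81 + 2.98*i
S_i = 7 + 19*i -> [7, 26, 45, 64, 83]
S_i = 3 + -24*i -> [3, -21, -45, -69, -93]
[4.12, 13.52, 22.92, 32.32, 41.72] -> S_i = 4.12 + 9.40*i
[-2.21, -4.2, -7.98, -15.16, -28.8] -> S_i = -2.21*1.90^i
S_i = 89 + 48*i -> [89, 137, 185, 233, 281]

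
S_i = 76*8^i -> [76, 608, 4864, 38912, 311296]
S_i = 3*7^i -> [3, 21, 147, 1029, 7203]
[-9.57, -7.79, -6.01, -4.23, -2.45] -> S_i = -9.57 + 1.78*i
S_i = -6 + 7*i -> [-6, 1, 8, 15, 22]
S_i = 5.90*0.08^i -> [5.9, 0.47, 0.04, 0.0, 0.0]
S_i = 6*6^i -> [6, 36, 216, 1296, 7776]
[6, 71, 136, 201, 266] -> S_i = 6 + 65*i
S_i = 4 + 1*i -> [4, 5, 6, 7, 8]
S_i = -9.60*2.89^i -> [-9.6, -27.74, -80.18, -231.72, -669.67]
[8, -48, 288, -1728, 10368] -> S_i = 8*-6^i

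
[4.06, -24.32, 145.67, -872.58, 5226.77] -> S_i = 4.06*(-5.99)^i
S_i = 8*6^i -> [8, 48, 288, 1728, 10368]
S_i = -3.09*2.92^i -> [-3.09, -9.02, -26.35, -76.93, -224.64]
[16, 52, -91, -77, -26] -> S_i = Random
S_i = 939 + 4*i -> [939, 943, 947, 951, 955]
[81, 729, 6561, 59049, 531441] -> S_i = 81*9^i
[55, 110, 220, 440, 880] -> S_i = 55*2^i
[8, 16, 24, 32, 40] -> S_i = 8 + 8*i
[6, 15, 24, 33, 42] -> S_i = 6 + 9*i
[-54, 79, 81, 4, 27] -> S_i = Random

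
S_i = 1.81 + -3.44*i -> [1.81, -1.63, -5.07, -8.51, -11.95]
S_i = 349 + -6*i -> [349, 343, 337, 331, 325]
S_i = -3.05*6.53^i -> [-3.05, -19.92, -130.05, -849.26, -5545.65]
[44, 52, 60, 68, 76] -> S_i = 44 + 8*i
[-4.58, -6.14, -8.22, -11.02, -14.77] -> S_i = -4.58*1.34^i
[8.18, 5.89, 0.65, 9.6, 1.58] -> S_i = Random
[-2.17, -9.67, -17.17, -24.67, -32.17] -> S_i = -2.17 + -7.50*i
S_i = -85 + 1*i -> [-85, -84, -83, -82, -81]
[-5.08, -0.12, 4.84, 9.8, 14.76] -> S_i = -5.08 + 4.96*i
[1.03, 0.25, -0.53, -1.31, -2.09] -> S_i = 1.03 + -0.78*i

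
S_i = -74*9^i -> [-74, -666, -5994, -53946, -485514]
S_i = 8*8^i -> [8, 64, 512, 4096, 32768]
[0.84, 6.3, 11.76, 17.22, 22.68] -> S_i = 0.84 + 5.46*i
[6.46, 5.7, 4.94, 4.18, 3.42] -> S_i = 6.46 + -0.76*i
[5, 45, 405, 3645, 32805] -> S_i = 5*9^i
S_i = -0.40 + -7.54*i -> [-0.4, -7.94, -15.48, -23.02, -30.56]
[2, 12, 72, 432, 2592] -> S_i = 2*6^i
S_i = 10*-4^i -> [10, -40, 160, -640, 2560]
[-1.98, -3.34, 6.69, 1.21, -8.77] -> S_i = Random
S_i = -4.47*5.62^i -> [-4.47, -25.12, -141.18, -793.44, -4459.16]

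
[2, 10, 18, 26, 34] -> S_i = 2 + 8*i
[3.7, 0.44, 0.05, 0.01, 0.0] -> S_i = 3.70*0.12^i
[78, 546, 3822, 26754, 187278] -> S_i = 78*7^i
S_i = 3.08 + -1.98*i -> [3.08, 1.1, -0.88, -2.86, -4.84]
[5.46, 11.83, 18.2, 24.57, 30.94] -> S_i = 5.46 + 6.37*i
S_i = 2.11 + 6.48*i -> [2.11, 8.59, 15.07, 21.55, 28.03]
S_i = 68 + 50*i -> [68, 118, 168, 218, 268]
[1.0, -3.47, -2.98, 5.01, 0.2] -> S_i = Random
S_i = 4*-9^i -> [4, -36, 324, -2916, 26244]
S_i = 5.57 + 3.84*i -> [5.57, 9.41, 13.25, 17.09, 20.93]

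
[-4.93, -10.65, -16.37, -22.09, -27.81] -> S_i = -4.93 + -5.72*i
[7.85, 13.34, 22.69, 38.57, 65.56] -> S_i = 7.85*1.70^i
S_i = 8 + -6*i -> [8, 2, -4, -10, -16]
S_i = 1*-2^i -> [1, -2, 4, -8, 16]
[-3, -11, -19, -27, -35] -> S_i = -3 + -8*i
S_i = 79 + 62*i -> [79, 141, 203, 265, 327]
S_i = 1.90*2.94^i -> [1.9, 5.59, 16.42, 48.28, 141.95]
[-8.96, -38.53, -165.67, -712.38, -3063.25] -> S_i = -8.96*4.30^i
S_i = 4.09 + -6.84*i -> [4.09, -2.75, -9.59, -16.43, -23.27]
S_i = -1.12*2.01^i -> [-1.12, -2.25, -4.52, -9.1, -18.28]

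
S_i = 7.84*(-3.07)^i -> [7.84, -24.07, 73.89, -226.85, 696.42]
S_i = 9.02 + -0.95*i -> [9.02, 8.07, 7.12, 6.17, 5.22]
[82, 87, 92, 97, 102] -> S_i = 82 + 5*i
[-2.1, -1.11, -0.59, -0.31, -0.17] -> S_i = -2.10*0.53^i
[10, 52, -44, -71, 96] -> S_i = Random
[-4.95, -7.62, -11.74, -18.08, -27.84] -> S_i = -4.95*1.54^i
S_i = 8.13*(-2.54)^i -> [8.13, -20.65, 52.45, -133.23, 338.4]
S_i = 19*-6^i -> [19, -114, 684, -4104, 24624]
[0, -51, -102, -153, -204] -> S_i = 0 + -51*i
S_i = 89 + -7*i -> [89, 82, 75, 68, 61]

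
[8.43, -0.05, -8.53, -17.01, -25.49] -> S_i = 8.43 + -8.48*i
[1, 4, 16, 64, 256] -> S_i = 1*4^i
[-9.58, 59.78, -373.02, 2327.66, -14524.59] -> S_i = -9.58*(-6.24)^i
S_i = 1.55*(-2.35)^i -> [1.55, -3.64, 8.56, -20.12, 47.27]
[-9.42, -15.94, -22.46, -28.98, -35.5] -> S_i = -9.42 + -6.52*i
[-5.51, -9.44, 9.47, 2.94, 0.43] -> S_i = Random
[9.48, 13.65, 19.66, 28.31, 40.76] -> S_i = 9.48*1.44^i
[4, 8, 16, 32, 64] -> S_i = 4*2^i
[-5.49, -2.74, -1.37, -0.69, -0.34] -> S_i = -5.49*0.50^i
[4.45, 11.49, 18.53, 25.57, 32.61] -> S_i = 4.45 + 7.04*i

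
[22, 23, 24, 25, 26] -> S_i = 22 + 1*i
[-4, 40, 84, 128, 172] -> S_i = -4 + 44*i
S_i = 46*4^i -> [46, 184, 736, 2944, 11776]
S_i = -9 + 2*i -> [-9, -7, -5, -3, -1]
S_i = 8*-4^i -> [8, -32, 128, -512, 2048]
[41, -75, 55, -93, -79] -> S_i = Random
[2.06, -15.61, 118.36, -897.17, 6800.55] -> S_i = 2.06*(-7.58)^i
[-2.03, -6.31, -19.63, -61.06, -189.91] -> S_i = -2.03*3.11^i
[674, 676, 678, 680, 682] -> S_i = 674 + 2*i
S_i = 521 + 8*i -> [521, 529, 537, 545, 553]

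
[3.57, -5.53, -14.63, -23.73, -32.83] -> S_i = 3.57 + -9.10*i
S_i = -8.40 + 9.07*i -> [-8.4, 0.67, 9.74, 18.81, 27.88]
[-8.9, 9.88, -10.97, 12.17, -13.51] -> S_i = -8.90*(-1.11)^i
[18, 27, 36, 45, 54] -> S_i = 18 + 9*i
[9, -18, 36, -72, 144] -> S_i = 9*-2^i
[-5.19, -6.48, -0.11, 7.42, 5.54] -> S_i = Random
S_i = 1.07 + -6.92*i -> [1.07, -5.85, -12.77, -19.69, -26.61]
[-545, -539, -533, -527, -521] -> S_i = -545 + 6*i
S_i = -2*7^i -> [-2, -14, -98, -686, -4802]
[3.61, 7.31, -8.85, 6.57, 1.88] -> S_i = Random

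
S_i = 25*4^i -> [25, 100, 400, 1600, 6400]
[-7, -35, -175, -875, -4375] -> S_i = -7*5^i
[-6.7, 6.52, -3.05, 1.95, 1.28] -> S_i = Random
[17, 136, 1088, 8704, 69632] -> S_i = 17*8^i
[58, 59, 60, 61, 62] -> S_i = 58 + 1*i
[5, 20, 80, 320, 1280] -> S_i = 5*4^i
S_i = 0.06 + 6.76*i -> [0.06, 6.82, 13.58, 20.34, 27.1]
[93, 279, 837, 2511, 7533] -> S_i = 93*3^i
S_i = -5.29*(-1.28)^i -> [-5.29, 6.77, -8.67, 11.09, -14.2]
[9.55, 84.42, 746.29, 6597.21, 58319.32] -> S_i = 9.55*8.84^i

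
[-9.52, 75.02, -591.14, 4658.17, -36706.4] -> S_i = -9.52*(-7.88)^i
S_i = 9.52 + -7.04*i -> [9.52, 2.48, -4.56, -11.6, -18.64]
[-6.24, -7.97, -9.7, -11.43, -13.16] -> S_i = -6.24 + -1.73*i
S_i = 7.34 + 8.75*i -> [7.34, 16.09, 24.84, 33.59, 42.34]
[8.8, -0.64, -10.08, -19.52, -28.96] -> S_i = 8.80 + -9.44*i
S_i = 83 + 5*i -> [83, 88, 93, 98, 103]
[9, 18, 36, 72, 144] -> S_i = 9*2^i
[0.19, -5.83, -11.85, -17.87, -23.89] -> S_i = 0.19 + -6.02*i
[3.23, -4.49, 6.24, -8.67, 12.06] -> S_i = 3.23*(-1.39)^i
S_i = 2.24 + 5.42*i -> [2.24, 7.66, 13.08, 18.5, 23.92]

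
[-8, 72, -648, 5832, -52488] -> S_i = -8*-9^i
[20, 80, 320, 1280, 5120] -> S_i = 20*4^i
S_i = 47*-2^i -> [47, -94, 188, -376, 752]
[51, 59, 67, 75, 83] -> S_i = 51 + 8*i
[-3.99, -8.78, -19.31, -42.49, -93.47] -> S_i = -3.99*2.20^i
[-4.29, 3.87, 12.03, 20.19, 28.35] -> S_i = -4.29 + 8.16*i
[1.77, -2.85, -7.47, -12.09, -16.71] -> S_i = 1.77 + -4.62*i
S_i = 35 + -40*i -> [35, -5, -45, -85, -125]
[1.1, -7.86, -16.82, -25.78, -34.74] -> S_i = 1.10 + -8.96*i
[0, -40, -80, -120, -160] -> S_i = 0 + -40*i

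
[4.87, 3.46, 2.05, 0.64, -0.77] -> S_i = 4.87 + -1.41*i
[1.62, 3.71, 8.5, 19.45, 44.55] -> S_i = 1.62*2.29^i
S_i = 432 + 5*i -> [432, 437, 442, 447, 452]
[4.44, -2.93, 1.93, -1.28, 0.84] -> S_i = 4.44*(-0.66)^i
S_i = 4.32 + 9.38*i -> [4.32, 13.7, 23.08, 32.46, 41.84]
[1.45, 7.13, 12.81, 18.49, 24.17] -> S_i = 1.45 + 5.68*i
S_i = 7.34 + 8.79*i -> [7.34, 16.13, 24.92, 33.71, 42.5]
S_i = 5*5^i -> [5, 25, 125, 625, 3125]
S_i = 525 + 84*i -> [525, 609, 693, 777, 861]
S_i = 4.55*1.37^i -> [4.55, 6.23, 8.54, 11.7, 16.03]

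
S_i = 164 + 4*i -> [164, 168, 172, 176, 180]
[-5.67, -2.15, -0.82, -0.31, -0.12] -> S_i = -5.67*0.38^i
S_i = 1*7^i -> [1, 7, 49, 343, 2401]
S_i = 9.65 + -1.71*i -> [9.65, 7.94, 6.23, 4.52, 2.81]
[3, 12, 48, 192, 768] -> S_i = 3*4^i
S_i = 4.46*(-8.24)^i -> [4.46, -36.75, 302.82, -2495.26, 20560.98]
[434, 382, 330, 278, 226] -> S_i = 434 + -52*i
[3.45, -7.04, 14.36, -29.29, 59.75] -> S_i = 3.45*(-2.04)^i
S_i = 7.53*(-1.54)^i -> [7.53, -11.6, 17.86, -27.5, 42.35]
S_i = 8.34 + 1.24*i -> [8.34, 9.58, 10.82, 12.06, 13.3]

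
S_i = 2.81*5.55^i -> [2.81, 15.6, 86.56, 480.38, 2666.11]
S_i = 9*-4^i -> [9, -36, 144, -576, 2304]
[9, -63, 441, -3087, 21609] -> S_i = 9*-7^i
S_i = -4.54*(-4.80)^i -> [-4.54, 21.79, -104.6, 502.09, -2410.02]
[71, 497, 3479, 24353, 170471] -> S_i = 71*7^i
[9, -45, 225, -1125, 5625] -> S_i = 9*-5^i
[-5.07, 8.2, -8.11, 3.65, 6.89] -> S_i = Random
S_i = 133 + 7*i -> [133, 140, 147, 154, 161]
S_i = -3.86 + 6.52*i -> [-3.86, 2.66, 9.18, 15.7, 22.22]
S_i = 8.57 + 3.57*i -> [8.57, 12.14, 15.71, 19.28, 22.85]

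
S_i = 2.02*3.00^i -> [2.02, 6.06, 18.18, 54.54, 163.62]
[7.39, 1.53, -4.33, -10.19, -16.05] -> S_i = 7.39 + -5.86*i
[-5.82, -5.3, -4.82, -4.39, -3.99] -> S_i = -5.82*0.91^i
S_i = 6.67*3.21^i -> [6.67, 21.41, 68.73, 220.62, 708.18]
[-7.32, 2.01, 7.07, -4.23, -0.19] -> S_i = Random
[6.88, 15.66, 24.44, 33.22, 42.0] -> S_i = 6.88 + 8.78*i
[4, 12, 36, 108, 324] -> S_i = 4*3^i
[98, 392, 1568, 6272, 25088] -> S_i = 98*4^i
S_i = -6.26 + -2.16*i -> [-6.26, -8.42, -10.58, -12.74, -14.9]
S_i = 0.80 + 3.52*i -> [0.8, 4.32, 7.84, 11.36, 14.88]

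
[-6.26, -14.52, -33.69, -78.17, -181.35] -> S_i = -6.26*2.32^i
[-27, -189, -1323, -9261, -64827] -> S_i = -27*7^i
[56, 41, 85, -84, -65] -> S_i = Random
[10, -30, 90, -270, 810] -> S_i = 10*-3^i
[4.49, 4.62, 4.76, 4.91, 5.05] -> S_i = 4.49*1.03^i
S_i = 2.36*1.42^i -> [2.36, 3.35, 4.76, 6.76, 9.6]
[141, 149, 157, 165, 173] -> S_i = 141 + 8*i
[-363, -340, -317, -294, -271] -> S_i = -363 + 23*i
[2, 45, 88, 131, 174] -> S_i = 2 + 43*i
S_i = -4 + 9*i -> [-4, 5, 14, 23, 32]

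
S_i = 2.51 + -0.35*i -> [2.51, 2.16, 1.81, 1.46, 1.11]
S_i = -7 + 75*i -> [-7, 68, 143, 218, 293]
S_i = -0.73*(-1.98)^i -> [-0.73, 1.45, -2.86, 5.67, -11.22]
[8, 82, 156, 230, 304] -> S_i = 8 + 74*i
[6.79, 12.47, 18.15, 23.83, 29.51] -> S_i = 6.79 + 5.68*i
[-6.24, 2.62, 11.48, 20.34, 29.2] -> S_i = -6.24 + 8.86*i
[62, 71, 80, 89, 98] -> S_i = 62 + 9*i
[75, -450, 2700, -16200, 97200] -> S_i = 75*-6^i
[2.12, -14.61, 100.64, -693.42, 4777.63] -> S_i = 2.12*(-6.89)^i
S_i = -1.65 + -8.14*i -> [-1.65, -9.79, -17.93, -26.07, -34.21]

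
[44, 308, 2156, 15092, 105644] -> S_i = 44*7^i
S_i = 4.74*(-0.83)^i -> [4.74, -3.93, 3.27, -2.71, 2.25]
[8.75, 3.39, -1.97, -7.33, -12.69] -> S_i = 8.75 + -5.36*i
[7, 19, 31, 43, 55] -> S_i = 7 + 12*i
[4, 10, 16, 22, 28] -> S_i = 4 + 6*i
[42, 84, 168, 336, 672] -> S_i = 42*2^i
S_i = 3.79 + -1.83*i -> [3.79, 1.96, 0.13, -1.7, -3.53]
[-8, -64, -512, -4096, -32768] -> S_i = -8*8^i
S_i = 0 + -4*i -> [0, -4, -8, -12, -16]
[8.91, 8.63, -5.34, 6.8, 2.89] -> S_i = Random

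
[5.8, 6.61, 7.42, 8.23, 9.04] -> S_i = 5.80 + 0.81*i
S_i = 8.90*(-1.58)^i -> [8.9, -14.06, 22.22, -35.1, 55.46]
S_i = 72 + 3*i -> [72, 75, 78, 81, 84]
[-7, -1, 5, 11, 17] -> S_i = -7 + 6*i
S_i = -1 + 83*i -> [-1, 82, 165, 248, 331]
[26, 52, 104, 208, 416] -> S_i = 26*2^i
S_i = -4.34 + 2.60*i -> [-4.34, -1.74, 0.86, 3.46, 6.06]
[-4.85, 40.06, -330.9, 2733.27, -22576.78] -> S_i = -4.85*(-8.26)^i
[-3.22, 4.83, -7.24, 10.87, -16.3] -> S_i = -3.22*(-1.50)^i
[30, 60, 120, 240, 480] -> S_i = 30*2^i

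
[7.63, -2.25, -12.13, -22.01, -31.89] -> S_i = 7.63 + -9.88*i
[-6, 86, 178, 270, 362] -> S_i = -6 + 92*i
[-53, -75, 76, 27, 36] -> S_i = Random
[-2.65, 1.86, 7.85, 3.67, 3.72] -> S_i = Random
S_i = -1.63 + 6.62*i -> [-1.63, 4.99, 11.61, 18.23, 24.85]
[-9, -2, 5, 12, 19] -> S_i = -9 + 7*i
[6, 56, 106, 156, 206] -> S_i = 6 + 50*i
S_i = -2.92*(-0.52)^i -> [-2.92, 1.52, -0.79, 0.41, -0.21]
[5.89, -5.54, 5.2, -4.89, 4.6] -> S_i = 5.89*(-0.94)^i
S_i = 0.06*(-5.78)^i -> [0.06, -0.35, 2.0, -11.59, 66.97]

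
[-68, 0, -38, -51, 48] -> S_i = Random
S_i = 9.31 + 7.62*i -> [9.31, 16.93, 24.55, 32.17, 39.79]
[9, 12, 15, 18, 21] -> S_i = 9 + 3*i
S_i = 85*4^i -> [85, 340, 1360, 5440, 21760]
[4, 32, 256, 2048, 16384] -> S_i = 4*8^i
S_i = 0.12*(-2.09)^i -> [0.12, -0.25, 0.52, -1.1, 2.29]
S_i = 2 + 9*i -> [2, 11, 20, 29, 38]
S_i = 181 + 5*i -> [181, 186, 191, 196, 201]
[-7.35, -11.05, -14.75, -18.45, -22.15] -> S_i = -7.35 + -3.70*i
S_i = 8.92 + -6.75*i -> [8.92, 2.17, -4.58, -11.33, -18.08]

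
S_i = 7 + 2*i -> [7, 9, 11, 13, 15]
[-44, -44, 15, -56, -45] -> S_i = Random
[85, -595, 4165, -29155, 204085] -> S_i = 85*-7^i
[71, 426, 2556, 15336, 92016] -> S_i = 71*6^i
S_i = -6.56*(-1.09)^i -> [-6.56, 7.15, -7.79, 8.5, -9.26]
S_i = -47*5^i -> [-47, -235, -1175, -5875, -29375]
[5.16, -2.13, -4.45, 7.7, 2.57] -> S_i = Random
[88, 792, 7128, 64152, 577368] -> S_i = 88*9^i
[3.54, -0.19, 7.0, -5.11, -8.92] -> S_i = Random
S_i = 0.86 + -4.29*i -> [0.86, -3.43, -7.72, -12.01, -16.3]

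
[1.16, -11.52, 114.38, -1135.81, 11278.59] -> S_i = 1.16*(-9.93)^i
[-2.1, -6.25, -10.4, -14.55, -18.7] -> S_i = -2.10 + -4.15*i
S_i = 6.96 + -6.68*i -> [6.96, 0.28, -6.4, -13.08, -19.76]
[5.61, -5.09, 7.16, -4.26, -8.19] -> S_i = Random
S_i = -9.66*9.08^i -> [-9.66, -87.71, -796.43, -7231.6, -65662.97]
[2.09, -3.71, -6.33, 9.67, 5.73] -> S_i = Random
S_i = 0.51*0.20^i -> [0.51, 0.1, 0.02, 0.0, 0.0]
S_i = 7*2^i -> [7, 14, 28, 56, 112]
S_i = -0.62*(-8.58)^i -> [-0.62, 5.32, -45.64, 391.61, -3360.01]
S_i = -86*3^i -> [-86, -258, -774, -2322, -6966]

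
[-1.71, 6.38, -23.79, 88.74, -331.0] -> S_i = -1.71*(-3.73)^i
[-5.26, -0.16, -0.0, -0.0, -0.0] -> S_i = -5.26*0.03^i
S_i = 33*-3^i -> [33, -99, 297, -891, 2673]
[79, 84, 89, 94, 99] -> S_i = 79 + 5*i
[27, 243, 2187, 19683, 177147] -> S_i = 27*9^i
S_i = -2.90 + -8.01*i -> [-2.9, -10.91, -18.92, -26.93, -34.94]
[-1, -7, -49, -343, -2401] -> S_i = -1*7^i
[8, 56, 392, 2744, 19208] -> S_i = 8*7^i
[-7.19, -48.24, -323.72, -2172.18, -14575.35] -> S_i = -7.19*6.71^i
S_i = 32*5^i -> [32, 160, 800, 4000, 20000]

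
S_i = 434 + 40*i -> [434, 474, 514, 554, 594]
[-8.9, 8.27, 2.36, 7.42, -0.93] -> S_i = Random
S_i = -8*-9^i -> [-8, 72, -648, 5832, -52488]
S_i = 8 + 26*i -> [8, 34, 60, 86, 112]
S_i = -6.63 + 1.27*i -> [-6.63, -5.36, -4.09, -2.82, -1.55]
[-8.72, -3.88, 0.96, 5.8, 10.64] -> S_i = -8.72 + 4.84*i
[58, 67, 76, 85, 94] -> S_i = 58 + 9*i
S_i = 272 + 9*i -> [272, 281, 290, 299, 308]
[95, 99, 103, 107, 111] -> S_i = 95 + 4*i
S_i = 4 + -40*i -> [4, -36, -76, -116, -156]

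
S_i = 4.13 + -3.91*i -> [4.13, 0.22, -3.69, -7.6, -11.51]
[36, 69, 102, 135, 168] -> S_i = 36 + 33*i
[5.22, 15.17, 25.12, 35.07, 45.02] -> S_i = 5.22 + 9.95*i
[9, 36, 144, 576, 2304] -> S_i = 9*4^i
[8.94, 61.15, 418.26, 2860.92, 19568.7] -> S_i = 8.94*6.84^i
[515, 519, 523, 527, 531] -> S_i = 515 + 4*i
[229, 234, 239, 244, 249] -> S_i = 229 + 5*i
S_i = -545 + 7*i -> [-545, -538, -531, -524, -517]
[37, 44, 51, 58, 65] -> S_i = 37 + 7*i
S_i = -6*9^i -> [-6, -54, -486, -4374, -39366]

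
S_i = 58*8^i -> [58, 464, 3712, 29696, 237568]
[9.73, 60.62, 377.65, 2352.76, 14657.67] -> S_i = 9.73*6.23^i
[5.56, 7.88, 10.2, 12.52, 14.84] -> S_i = 5.56 + 2.32*i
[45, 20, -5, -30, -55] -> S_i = 45 + -25*i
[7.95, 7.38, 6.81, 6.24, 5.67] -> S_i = 7.95 + -0.57*i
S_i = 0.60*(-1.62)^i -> [0.6, -0.97, 1.57, -2.55, 4.13]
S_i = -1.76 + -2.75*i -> [-1.76, -4.51, -7.26, -10.01, -12.76]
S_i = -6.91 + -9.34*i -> [-6.91, -16.25, -25.59, -34.93, -44.27]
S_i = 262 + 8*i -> [262, 270, 278, 286, 294]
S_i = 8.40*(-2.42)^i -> [8.4, -20.33, 49.19, -119.05, 288.1]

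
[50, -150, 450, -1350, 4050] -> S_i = 50*-3^i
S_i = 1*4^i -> [1, 4, 16, 64, 256]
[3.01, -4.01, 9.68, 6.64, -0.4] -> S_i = Random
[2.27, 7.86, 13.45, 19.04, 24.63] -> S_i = 2.27 + 5.59*i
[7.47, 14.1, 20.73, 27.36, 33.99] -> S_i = 7.47 + 6.63*i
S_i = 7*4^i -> [7, 28, 112, 448, 1792]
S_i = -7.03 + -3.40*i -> [-7.03, -10.43, -13.83, -17.23, -20.63]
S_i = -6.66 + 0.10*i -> [-6.66, -6.56, -6.46, -6.36, -6.26]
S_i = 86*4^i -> [86, 344, 1376, 5504, 22016]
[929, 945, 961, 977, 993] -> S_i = 929 + 16*i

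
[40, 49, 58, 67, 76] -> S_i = 40 + 9*i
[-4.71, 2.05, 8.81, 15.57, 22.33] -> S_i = -4.71 + 6.76*i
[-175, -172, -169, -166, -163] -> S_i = -175 + 3*i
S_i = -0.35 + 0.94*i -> [-0.35, 0.59, 1.53, 2.47, 3.41]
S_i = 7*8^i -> [7, 56, 448, 3584, 28672]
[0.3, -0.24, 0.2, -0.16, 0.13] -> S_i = 0.30*(-0.81)^i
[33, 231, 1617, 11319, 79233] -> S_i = 33*7^i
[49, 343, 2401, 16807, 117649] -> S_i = 49*7^i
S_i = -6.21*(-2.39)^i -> [-6.21, 14.84, -35.47, 84.78, -202.62]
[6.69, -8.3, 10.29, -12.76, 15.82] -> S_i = 6.69*(-1.24)^i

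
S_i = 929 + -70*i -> [929, 859, 789, 719, 649]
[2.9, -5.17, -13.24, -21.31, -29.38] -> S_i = 2.90 + -8.07*i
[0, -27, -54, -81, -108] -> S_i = 0 + -27*i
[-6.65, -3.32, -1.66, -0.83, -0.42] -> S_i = -6.65*0.50^i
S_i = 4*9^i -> [4, 36, 324, 2916, 26244]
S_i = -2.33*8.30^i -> [-2.33, -19.34, -160.51, -1332.26, -11057.79]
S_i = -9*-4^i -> [-9, 36, -144, 576, -2304]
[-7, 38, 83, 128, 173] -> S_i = -7 + 45*i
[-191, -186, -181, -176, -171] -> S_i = -191 + 5*i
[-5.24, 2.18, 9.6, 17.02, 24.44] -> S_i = -5.24 + 7.42*i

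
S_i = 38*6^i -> [38, 228, 1368, 8208, 49248]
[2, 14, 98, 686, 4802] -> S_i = 2*7^i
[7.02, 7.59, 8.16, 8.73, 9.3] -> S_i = 7.02 + 0.57*i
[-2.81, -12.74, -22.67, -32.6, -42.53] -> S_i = -2.81 + -9.93*i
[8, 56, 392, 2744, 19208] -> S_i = 8*7^i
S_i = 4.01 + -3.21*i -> [4.01, 0.8, -2.41, -5.62, -8.83]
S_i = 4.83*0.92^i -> [4.83, 4.44, 4.09, 3.76, 3.46]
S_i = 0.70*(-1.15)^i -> [0.7, -0.8, 0.93, -1.06, 1.22]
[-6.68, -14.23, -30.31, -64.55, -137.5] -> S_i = -6.68*2.13^i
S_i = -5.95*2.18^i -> [-5.95, -12.97, -28.28, -61.64, -134.38]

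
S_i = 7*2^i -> [7, 14, 28, 56, 112]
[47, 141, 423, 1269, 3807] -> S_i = 47*3^i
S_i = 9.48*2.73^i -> [9.48, 25.88, 70.65, 192.88, 526.57]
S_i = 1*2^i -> [1, 2, 4, 8, 16]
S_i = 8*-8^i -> [8, -64, 512, -4096, 32768]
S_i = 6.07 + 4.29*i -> [6.07, 10.36, 14.65, 18.94, 23.23]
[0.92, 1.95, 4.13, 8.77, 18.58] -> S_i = 0.92*2.12^i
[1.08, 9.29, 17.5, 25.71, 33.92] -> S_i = 1.08 + 8.21*i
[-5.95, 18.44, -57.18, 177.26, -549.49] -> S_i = -5.95*(-3.10)^i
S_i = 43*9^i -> [43, 387, 3483, 31347, 282123]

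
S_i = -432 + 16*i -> [-432, -416, -400, -384, -368]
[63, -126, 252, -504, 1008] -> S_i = 63*-2^i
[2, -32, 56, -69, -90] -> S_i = Random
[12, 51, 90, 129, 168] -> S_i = 12 + 39*i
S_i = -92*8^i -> [-92, -736, -5888, -47104, -376832]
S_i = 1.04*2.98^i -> [1.04, 3.1, 9.24, 27.52, 82.02]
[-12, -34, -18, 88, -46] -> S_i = Random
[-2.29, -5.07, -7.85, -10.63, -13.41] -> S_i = -2.29 + -2.78*i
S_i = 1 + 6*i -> [1, 7, 13, 19, 25]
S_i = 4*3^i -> [4, 12, 36, 108, 324]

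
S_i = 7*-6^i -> [7, -42, 252, -1512, 9072]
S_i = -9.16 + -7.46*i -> [-9.16, -16.62, -24.08, -31.54, -39.0]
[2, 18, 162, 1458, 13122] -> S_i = 2*9^i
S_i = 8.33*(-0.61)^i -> [8.33, -5.08, 3.1, -1.89, 1.15]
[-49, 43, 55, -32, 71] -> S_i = Random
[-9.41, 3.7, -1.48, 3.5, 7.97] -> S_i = Random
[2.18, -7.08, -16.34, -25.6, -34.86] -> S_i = 2.18 + -9.26*i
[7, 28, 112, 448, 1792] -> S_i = 7*4^i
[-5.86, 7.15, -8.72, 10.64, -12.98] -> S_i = -5.86*(-1.22)^i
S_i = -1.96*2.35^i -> [-1.96, -4.61, -10.82, -25.44, -59.78]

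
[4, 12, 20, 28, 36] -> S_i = 4 + 8*i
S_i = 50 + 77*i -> [50, 127, 204, 281, 358]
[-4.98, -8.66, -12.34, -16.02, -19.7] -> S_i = -4.98 + -3.68*i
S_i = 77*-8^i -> [77, -616, 4928, -39424, 315392]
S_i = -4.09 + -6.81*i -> [-4.09, -10.9, -17.71, -24.52, -31.33]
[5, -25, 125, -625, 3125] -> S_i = 5*-5^i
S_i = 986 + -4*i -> [986, 982, 978, 974, 970]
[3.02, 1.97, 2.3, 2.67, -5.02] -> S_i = Random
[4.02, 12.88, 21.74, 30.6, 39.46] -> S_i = 4.02 + 8.86*i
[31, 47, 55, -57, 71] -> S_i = Random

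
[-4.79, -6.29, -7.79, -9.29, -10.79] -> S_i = -4.79 + -1.50*i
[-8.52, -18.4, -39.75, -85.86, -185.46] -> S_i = -8.52*2.16^i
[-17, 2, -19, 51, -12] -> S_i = Random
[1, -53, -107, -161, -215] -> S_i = 1 + -54*i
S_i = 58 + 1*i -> [58, 59, 60, 61, 62]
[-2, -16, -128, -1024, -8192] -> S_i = -2*8^i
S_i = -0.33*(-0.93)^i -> [-0.33, 0.31, -0.29, 0.27, -0.25]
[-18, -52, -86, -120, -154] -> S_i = -18 + -34*i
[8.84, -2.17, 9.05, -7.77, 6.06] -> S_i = Random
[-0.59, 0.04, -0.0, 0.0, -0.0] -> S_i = -0.59*(-0.07)^i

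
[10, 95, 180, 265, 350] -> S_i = 10 + 85*i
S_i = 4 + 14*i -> [4, 18, 32, 46, 60]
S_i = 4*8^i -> [4, 32, 256, 2048, 16384]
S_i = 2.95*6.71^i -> [2.95, 19.79, 132.82, 891.23, 5980.15]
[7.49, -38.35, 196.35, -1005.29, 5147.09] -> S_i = 7.49*(-5.12)^i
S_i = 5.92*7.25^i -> [5.92, 42.92, 311.17, 2255.98, 16355.87]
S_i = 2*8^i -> [2, 16, 128, 1024, 8192]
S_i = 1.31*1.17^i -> [1.31, 1.53, 1.79, 2.1, 2.45]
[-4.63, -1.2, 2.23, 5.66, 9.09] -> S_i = -4.63 + 3.43*i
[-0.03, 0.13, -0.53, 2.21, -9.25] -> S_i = -0.03*(-4.19)^i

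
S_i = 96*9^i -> [96, 864, 7776, 69984, 629856]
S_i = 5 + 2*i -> [5, 7, 9, 11, 13]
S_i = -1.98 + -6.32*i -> [-1.98, -8.3, -14.62, -20.94, -27.26]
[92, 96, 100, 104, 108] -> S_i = 92 + 4*i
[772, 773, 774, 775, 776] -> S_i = 772 + 1*i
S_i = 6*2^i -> [6, 12, 24, 48, 96]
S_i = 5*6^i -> [5, 30, 180, 1080, 6480]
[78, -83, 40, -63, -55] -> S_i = Random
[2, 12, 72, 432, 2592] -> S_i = 2*6^i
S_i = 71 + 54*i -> [71, 125, 179, 233, 287]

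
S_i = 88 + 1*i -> [88, 89, 90, 91, 92]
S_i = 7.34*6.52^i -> [7.34, 47.86, 312.03, 2034.41, 13264.36]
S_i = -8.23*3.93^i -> [-8.23, -32.34, -127.11, -499.55, -1963.22]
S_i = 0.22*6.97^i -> [0.22, 1.53, 10.69, 74.49, 519.22]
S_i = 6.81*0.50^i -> [6.81, 3.4, 1.7, 0.85, 0.43]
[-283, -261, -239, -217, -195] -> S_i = -283 + 22*i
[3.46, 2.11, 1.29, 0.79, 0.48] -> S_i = 3.46*0.61^i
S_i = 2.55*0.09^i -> [2.55, 0.23, 0.02, 0.0, 0.0]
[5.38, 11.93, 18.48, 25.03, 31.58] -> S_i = 5.38 + 6.55*i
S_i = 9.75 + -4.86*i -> [9.75, 4.89, 0.03, -4.83, -9.69]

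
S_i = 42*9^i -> [42, 378, 3402, 30618, 275562]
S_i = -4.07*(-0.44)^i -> [-4.07, 1.79, -0.79, 0.35, -0.15]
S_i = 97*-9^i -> [97, -873, 7857, -70713, 636417]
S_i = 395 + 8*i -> [395, 403, 411, 419, 427]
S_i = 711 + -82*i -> [711, 629, 547, 465, 383]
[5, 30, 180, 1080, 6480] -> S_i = 5*6^i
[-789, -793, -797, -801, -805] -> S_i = -789 + -4*i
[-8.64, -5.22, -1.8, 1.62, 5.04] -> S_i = -8.64 + 3.42*i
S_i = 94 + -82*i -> [94, 12, -70, -152, -234]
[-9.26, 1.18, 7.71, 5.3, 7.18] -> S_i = Random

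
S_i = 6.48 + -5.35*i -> [6.48, 1.13, -4.22, -9.57, -14.92]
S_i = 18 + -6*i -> [18, 12, 6, 0, -6]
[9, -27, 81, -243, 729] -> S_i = 9*-3^i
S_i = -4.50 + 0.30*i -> [-4.5, -4.2, -3.9, -3.6, -3.3]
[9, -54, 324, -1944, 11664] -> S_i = 9*-6^i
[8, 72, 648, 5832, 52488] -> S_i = 8*9^i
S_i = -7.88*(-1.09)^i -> [-7.88, 8.59, -9.36, 10.2, -11.12]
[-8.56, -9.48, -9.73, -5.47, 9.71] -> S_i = Random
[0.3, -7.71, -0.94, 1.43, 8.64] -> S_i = Random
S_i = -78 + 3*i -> [-78, -75, -72, -69, -66]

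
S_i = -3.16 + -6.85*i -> [-3.16, -10.01, -16.86, -23.71, -30.56]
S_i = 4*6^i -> [4, 24, 144, 864, 5184]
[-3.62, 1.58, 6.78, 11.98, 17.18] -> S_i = -3.62 + 5.20*i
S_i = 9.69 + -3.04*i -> [9.69, 6.65, 3.61, 0.57, -2.47]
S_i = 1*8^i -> [1, 8, 64, 512, 4096]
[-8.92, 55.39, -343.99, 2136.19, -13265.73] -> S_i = -8.92*(-6.21)^i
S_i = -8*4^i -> [-8, -32, -128, -512, -2048]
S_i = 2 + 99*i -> [2, 101, 200, 299, 398]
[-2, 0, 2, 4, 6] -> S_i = -2 + 2*i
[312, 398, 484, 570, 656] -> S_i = 312 + 86*i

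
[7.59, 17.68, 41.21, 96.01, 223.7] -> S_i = 7.59*2.33^i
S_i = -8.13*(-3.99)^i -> [-8.13, 32.44, -129.43, 516.43, -2060.55]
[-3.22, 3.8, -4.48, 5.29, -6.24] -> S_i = -3.22*(-1.18)^i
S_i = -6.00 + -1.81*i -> [-6.0, -7.81, -9.62, -11.43, -13.24]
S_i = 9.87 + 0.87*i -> [9.87, 10.74, 11.61, 12.48, 13.35]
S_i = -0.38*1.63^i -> [-0.38, -0.62, -1.01, -1.65, -2.68]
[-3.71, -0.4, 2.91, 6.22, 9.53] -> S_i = -3.71 + 3.31*i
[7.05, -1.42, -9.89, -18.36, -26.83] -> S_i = 7.05 + -8.47*i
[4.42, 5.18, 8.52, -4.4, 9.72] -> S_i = Random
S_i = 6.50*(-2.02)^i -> [6.5, -13.13, 26.52, -53.58, 108.22]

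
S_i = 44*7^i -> [44, 308, 2156, 15092, 105644]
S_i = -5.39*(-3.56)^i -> [-5.39, 19.19, -68.31, 243.19, -865.74]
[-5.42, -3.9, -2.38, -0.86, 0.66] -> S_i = -5.42 + 1.52*i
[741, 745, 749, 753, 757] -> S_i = 741 + 4*i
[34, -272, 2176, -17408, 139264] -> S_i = 34*-8^i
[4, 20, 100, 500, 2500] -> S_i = 4*5^i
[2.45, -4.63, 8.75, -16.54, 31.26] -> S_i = 2.45*(-1.89)^i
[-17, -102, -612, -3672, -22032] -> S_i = -17*6^i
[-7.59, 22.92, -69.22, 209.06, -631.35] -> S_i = -7.59*(-3.02)^i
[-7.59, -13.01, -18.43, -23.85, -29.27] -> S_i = -7.59 + -5.42*i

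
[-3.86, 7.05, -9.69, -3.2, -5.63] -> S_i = Random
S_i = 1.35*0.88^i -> [1.35, 1.19, 1.05, 0.92, 0.81]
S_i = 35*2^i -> [35, 70, 140, 280, 560]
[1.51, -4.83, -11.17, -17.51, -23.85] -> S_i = 1.51 + -6.34*i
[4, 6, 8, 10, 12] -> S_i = 4 + 2*i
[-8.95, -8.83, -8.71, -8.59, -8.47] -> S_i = -8.95 + 0.12*i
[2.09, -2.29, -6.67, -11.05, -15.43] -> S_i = 2.09 + -4.38*i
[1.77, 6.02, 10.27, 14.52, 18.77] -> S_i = 1.77 + 4.25*i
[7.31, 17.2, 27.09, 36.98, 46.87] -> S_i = 7.31 + 9.89*i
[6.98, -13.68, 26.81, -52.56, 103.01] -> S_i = 6.98*(-1.96)^i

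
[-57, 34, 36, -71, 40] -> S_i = Random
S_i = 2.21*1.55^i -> [2.21, 3.43, 5.31, 8.23, 12.76]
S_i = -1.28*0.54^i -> [-1.28, -0.69, -0.37, -0.2, -0.11]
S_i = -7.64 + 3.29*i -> [-7.64, -4.35, -1.06, 2.23, 5.52]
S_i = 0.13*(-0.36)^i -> [0.13, -0.05, 0.02, -0.01, 0.0]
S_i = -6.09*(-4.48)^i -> [-6.09, 27.28, -122.23, 547.58, -2453.18]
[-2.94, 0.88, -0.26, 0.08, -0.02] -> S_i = -2.94*(-0.30)^i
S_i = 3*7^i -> [3, 21, 147, 1029, 7203]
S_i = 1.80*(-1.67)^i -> [1.8, -3.01, 5.02, -8.38, 14.0]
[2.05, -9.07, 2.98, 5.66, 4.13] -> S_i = Random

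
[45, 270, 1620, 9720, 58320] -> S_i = 45*6^i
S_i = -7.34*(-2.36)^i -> [-7.34, 17.32, -40.88, 96.48, -227.69]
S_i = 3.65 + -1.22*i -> [3.65, 2.43, 1.21, -0.01, -1.23]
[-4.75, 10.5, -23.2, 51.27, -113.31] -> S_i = -4.75*(-2.21)^i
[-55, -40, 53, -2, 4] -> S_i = Random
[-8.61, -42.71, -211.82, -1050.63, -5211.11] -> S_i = -8.61*4.96^i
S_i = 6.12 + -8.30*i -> [6.12, -2.18, -10.48, -18.78, -27.08]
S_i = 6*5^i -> [6, 30, 150, 750, 3750]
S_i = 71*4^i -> [71, 284, 1136, 4544, 18176]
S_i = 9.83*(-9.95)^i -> [9.83, -97.81, 973.19, -9683.29, 96348.7]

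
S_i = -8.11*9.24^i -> [-8.11, -74.94, -692.41, -6397.89, -59116.5]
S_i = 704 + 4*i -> [704, 708, 712, 716, 720]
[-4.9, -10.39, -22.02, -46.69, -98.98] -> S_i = -4.90*2.12^i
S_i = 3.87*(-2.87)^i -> [3.87, -11.11, 31.88, -91.49, 262.57]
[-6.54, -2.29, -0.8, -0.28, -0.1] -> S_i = -6.54*0.35^i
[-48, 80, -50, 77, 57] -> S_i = Random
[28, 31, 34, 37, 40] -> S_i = 28 + 3*i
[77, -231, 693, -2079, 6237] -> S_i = 77*-3^i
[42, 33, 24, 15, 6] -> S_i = 42 + -9*i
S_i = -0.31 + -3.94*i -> [-0.31, -4.25, -8.19, -12.13, -16.07]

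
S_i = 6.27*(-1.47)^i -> [6.27, -9.22, 13.55, -19.92, 29.28]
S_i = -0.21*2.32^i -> [-0.21, -0.49, -1.13, -2.62, -6.08]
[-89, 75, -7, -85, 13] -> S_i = Random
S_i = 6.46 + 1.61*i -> [6.46, 8.07, 9.68, 11.29, 12.9]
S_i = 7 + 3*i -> [7, 10, 13, 16, 19]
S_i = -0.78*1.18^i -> [-0.78, -0.92, -1.09, -1.28, -1.51]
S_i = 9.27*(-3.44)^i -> [9.27, -31.89, 109.7, -377.36, 1298.12]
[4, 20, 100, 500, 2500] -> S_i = 4*5^i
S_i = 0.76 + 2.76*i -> [0.76, 3.52, 6.28, 9.04, 11.8]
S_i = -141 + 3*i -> [-141, -138, -135, -132, -129]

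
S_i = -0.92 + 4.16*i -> [-0.92, 3.24, 7.4, 11.56, 15.72]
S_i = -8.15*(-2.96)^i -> [-8.15, 24.12, -71.41, 211.36, -625.64]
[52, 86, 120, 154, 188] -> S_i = 52 + 34*i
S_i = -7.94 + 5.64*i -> [-7.94, -2.3, 3.34, 8.98, 14.62]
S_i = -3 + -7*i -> [-3, -10, -17, -24, -31]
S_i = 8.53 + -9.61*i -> [8.53, -1.08, -10.69, -20.3, -29.91]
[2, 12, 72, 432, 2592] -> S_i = 2*6^i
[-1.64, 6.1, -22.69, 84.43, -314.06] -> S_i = -1.64*(-3.72)^i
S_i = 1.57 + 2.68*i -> [1.57, 4.25, 6.93, 9.61, 12.29]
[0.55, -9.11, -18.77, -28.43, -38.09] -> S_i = 0.55 + -9.66*i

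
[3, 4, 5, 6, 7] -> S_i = 3 + 1*i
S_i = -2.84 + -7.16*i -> [-2.84, -10.0, -17.16, -24.32, -31.48]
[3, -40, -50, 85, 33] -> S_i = Random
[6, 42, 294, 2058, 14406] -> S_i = 6*7^i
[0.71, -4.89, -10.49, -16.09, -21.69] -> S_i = 0.71 + -5.60*i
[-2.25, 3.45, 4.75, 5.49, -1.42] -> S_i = Random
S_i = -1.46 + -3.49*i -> [-1.46, -4.95, -8.44, -11.93, -15.42]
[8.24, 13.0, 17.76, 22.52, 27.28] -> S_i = 8.24 + 4.76*i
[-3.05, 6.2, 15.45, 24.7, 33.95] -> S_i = -3.05 + 9.25*i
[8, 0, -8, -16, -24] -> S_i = 8 + -8*i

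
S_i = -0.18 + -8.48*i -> [-0.18, -8.66, -17.14, -25.62, -34.1]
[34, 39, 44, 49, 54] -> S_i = 34 + 5*i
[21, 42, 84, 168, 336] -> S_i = 21*2^i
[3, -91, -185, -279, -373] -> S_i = 3 + -94*i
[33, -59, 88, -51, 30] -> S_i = Random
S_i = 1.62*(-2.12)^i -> [1.62, -3.43, 7.28, -15.44, 32.72]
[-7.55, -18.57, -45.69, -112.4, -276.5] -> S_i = -7.55*2.46^i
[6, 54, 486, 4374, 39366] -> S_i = 6*9^i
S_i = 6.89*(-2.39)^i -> [6.89, -16.47, 39.36, -94.06, 224.81]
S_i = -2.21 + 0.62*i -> [-2.21, -1.59, -0.97, -0.35, 0.27]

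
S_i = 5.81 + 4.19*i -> [5.81, 10.0, 14.19, 18.38, 22.57]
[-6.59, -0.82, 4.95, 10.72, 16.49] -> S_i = -6.59 + 5.77*i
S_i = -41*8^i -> [-41, -328, -2624, -20992, -167936]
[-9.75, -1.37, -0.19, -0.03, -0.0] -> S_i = -9.75*0.14^i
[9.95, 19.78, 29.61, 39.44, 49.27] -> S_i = 9.95 + 9.83*i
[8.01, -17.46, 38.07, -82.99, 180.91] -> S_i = 8.01*(-2.18)^i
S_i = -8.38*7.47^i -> [-8.38, -62.6, -467.61, -3493.06, -26093.14]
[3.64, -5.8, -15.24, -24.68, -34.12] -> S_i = 3.64 + -9.44*i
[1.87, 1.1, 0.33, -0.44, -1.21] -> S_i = 1.87 + -0.77*i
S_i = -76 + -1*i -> [-76, -77, -78, -79, -80]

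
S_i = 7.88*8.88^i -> [7.88, 69.97, 621.37, 5517.79, 48997.97]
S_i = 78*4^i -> [78, 312, 1248, 4992, 19968]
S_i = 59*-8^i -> [59, -472, 3776, -30208, 241664]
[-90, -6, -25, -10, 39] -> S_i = Random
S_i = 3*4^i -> [3, 12, 48, 192, 768]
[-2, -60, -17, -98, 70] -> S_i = Random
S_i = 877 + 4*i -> [877, 881, 885, 889, 893]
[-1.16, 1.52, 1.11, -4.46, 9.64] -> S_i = Random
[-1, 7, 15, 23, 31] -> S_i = -1 + 8*i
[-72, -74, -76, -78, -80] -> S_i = -72 + -2*i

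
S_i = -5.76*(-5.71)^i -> [-5.76, 32.89, -187.8, 1072.34, -6123.04]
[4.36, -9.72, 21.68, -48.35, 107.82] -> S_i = 4.36*(-2.23)^i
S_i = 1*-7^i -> [1, -7, 49, -343, 2401]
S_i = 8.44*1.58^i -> [8.44, 13.34, 21.07, 33.29, 52.6]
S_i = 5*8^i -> [5, 40, 320, 2560, 20480]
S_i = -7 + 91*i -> [-7, 84, 175, 266, 357]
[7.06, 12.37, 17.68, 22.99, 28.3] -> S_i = 7.06 + 5.31*i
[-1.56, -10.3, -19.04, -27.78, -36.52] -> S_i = -1.56 + -8.74*i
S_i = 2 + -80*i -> [2, -78, -158, -238, -318]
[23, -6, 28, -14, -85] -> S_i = Random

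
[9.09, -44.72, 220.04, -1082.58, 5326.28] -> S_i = 9.09*(-4.92)^i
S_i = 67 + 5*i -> [67, 72, 77, 82, 87]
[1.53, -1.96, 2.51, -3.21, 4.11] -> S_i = 1.53*(-1.28)^i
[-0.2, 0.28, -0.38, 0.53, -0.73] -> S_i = -0.20*(-1.38)^i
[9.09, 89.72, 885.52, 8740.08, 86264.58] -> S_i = 9.09*9.87^i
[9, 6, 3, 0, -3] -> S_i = 9 + -3*i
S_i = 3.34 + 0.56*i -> [3.34, 3.9, 4.46, 5.02, 5.58]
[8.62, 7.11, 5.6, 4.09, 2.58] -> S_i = 8.62 + -1.51*i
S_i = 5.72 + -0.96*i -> [5.72, 4.76, 3.8, 2.84, 1.88]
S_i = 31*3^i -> [31, 93, 279, 837, 2511]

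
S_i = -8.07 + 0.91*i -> [-8.07, -7.16, -6.25, -5.34, -4.43]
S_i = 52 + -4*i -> [52, 48, 44, 40, 36]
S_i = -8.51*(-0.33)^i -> [-8.51, 2.81, -0.93, 0.31, -0.1]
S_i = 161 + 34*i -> [161, 195, 229, 263, 297]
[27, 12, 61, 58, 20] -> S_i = Random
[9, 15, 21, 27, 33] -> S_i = 9 + 6*i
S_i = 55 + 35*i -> [55, 90, 125, 160, 195]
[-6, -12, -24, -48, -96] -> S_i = -6*2^i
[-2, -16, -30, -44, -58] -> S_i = -2 + -14*i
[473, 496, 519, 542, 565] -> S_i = 473 + 23*i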